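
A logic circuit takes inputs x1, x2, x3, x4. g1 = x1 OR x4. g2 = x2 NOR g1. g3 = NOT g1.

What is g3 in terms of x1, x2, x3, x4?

g1 = x1 OR x4
g3 = NOT g1 = NOT (x1 OR x4)

NOT (x1 OR x4)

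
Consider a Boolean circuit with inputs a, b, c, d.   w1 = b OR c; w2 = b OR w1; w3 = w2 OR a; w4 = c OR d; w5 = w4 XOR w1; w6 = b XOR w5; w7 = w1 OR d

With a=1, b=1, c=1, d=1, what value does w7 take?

1

w1 = 1 OR 1 = 1
w7 = 1 OR 1 = 1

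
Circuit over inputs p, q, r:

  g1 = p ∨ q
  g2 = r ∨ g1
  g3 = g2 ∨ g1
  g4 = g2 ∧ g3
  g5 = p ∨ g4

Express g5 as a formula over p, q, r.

p ∨ ((r ∨ (p ∨ q)) ∧ ((r ∨ (p ∨ q)) ∨ (p ∨ q)))

g1 = p ∨ q
g2 = r ∨ g1 = r ∨ (p ∨ q)
g3 = g2 ∨ g1 = (r ∨ (p ∨ q)) ∨ (p ∨ q)
g4 = g2 ∧ g3 = (r ∨ (p ∨ q)) ∧ ((r ∨ (p ∨ q)) ∨ (p ∨ q))
g5 = p ∨ g4 = p ∨ ((r ∨ (p ∨ q)) ∧ ((r ∨ (p ∨ q)) ∨ (p ∨ q)))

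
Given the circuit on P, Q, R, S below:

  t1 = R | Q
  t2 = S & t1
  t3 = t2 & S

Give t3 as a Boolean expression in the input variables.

(S & (R | Q)) & S

t1 = R | Q
t2 = S & t1 = S & (R | Q)
t3 = t2 & S = (S & (R | Q)) & S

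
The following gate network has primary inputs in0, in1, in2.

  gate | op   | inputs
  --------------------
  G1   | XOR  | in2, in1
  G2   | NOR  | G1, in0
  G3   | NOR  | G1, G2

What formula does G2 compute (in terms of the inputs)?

(in2 XOR in1) NOR in0

G1 = in2 XOR in1
G2 = G1 NOR in0 = (in2 XOR in1) NOR in0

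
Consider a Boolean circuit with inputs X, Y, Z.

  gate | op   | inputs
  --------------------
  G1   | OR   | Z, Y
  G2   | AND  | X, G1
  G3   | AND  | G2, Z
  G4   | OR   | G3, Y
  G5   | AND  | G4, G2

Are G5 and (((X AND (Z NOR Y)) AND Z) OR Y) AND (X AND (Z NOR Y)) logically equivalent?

G1 = Z OR Y
G2 = X AND G1 = X AND (Z OR Y)
G3 = G2 AND Z = (X AND (Z OR Y)) AND Z
G4 = G3 OR Y = ((X AND (Z OR Y)) AND Z) OR Y
G5 = G4 AND G2 = (((X AND (Z OR Y)) AND Z) OR Y) AND (X AND (Z OR Y))
At X=1, Y=0, Z=1: circuit gives 1, formula gives 0.

No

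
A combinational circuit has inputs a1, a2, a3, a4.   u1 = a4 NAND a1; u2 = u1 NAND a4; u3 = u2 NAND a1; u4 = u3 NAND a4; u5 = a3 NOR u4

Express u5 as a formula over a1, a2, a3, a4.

u1 = a4 NAND a1
u2 = u1 NAND a4 = (a4 NAND a1) NAND a4
u3 = u2 NAND a1 = ((a4 NAND a1) NAND a4) NAND a1
u4 = u3 NAND a4 = (((a4 NAND a1) NAND a4) NAND a1) NAND a4
u5 = a3 NOR u4 = a3 NOR ((((a4 NAND a1) NAND a4) NAND a1) NAND a4)

a3 NOR ((((a4 NAND a1) NAND a4) NAND a1) NAND a4)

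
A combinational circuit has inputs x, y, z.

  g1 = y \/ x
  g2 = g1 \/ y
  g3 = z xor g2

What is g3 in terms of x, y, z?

g1 = y \/ x
g2 = g1 \/ y = (y \/ x) \/ y
g3 = z xor g2 = z xor ((y \/ x) \/ y)

z xor ((y \/ x) \/ y)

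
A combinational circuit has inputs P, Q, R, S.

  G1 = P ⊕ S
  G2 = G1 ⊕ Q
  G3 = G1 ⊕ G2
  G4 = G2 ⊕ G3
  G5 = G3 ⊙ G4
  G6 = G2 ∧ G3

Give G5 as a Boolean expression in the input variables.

G1 = P ⊕ S
G2 = G1 ⊕ Q = (P ⊕ S) ⊕ Q
G3 = G1 ⊕ G2 = (P ⊕ S) ⊕ ((P ⊕ S) ⊕ Q)
G4 = G2 ⊕ G3 = ((P ⊕ S) ⊕ Q) ⊕ ((P ⊕ S) ⊕ ((P ⊕ S) ⊕ Q))
G5 = G3 ⊙ G4 = ((P ⊕ S) ⊕ ((P ⊕ S) ⊕ Q)) ⊙ (((P ⊕ S) ⊕ Q) ⊕ ((P ⊕ S) ⊕ ((P ⊕ S) ⊕ Q)))

((P ⊕ S) ⊕ ((P ⊕ S) ⊕ Q)) ⊙ (((P ⊕ S) ⊕ Q) ⊕ ((P ⊕ S) ⊕ ((P ⊕ S) ⊕ Q)))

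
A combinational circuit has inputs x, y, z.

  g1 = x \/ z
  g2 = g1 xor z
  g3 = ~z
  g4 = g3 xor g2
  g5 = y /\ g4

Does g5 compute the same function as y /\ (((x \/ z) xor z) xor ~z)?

g1 = x \/ z
g2 = g1 xor z = (x \/ z) xor z
g3 = ~z
g4 = g3 xor g2 = ~z xor ((x \/ z) xor z)
g5 = y /\ g4 = y /\ (~z xor ((x \/ z) xor z))
At x=0, y=0, z=0: circuit gives 0, formula gives 0.
At x=0, y=1, z=0: circuit gives 1, formula gives 1.
Agrees on all 8 inputs.

Yes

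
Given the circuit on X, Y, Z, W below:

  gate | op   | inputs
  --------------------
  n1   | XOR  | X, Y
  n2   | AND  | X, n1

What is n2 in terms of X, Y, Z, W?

n1 = X XOR Y
n2 = X AND n1 = X AND (X XOR Y)

X AND (X XOR Y)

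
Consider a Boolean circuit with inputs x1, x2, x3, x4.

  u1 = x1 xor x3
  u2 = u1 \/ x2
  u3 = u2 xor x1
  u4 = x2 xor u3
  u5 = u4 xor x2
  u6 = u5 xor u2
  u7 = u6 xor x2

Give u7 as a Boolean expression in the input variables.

(((x2 xor (((x1 xor x3) \/ x2) xor x1)) xor x2) xor ((x1 xor x3) \/ x2)) xor x2

u1 = x1 xor x3
u2 = u1 \/ x2 = (x1 xor x3) \/ x2
u3 = u2 xor x1 = ((x1 xor x3) \/ x2) xor x1
u4 = x2 xor u3 = x2 xor (((x1 xor x3) \/ x2) xor x1)
u5 = u4 xor x2 = (x2 xor (((x1 xor x3) \/ x2) xor x1)) xor x2
u6 = u5 xor u2 = ((x2 xor (((x1 xor x3) \/ x2) xor x1)) xor x2) xor ((x1 xor x3) \/ x2)
u7 = u6 xor x2 = (((x2 xor (((x1 xor x3) \/ x2) xor x1)) xor x2) xor ((x1 xor x3) \/ x2)) xor x2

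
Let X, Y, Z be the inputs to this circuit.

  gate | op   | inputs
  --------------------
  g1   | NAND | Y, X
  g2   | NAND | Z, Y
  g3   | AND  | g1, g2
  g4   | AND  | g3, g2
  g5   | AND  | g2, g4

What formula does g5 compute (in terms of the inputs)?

g1 = Y NAND X
g2 = Z NAND Y
g3 = g1 AND g2 = (Y NAND X) AND (Z NAND Y)
g4 = g3 AND g2 = ((Y NAND X) AND (Z NAND Y)) AND (Z NAND Y)
g5 = g2 AND g4 = (Z NAND Y) AND (((Y NAND X) AND (Z NAND Y)) AND (Z NAND Y))

(Z NAND Y) AND (((Y NAND X) AND (Z NAND Y)) AND (Z NAND Y))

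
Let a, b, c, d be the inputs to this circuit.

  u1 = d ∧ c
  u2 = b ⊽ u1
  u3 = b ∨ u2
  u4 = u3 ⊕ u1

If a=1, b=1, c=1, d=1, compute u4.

u1 = 1 ∧ 1 = 1
u2 = 1 ⊽ 1 = 0
u3 = 1 ∨ 0 = 1
u4 = 1 ⊕ 1 = 0

0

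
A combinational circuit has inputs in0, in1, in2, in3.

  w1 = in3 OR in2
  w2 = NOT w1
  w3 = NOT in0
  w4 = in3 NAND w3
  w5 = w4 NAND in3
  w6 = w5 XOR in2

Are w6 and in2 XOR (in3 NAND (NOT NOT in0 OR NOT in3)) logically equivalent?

w3 = NOT in0
w4 = in3 NAND w3 = in3 NAND NOT in0
w5 = w4 NAND in3 = (in3 NAND NOT in0) NAND in3
w6 = w5 XOR in2 = ((in3 NAND NOT in0) NAND in3) XOR in2
At in0=0, in1=0, in2=1, in3=0: circuit gives 0, formula gives 0.
At in0=0, in1=0, in2=0, in3=0: circuit gives 1, formula gives 1.
Agrees on all 16 inputs.

Yes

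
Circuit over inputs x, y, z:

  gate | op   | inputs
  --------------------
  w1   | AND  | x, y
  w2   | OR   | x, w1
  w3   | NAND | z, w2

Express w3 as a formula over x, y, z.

z NAND (x OR (x AND y))

w1 = x AND y
w2 = x OR w1 = x OR (x AND y)
w3 = z NAND w2 = z NAND (x OR (x AND y))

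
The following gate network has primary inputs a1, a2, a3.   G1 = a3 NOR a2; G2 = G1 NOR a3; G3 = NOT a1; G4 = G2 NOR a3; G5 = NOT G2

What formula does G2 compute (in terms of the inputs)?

(a3 NOR a2) NOR a3

G1 = a3 NOR a2
G2 = G1 NOR a3 = (a3 NOR a2) NOR a3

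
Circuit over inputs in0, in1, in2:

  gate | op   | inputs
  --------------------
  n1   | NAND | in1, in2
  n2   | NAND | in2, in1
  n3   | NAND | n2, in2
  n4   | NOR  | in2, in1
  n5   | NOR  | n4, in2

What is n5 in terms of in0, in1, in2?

(in2 NOR in1) NOR in2

n4 = in2 NOR in1
n5 = n4 NOR in2 = (in2 NOR in1) NOR in2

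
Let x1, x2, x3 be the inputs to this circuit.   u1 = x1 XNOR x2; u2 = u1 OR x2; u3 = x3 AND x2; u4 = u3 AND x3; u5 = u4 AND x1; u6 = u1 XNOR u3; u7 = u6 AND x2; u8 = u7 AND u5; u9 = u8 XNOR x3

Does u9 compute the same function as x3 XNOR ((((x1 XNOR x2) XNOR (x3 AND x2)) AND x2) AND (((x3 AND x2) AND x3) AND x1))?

u1 = x1 XNOR x2
u3 = x3 AND x2
u4 = u3 AND x3 = (x3 AND x2) AND x3
u5 = u4 AND x1 = ((x3 AND x2) AND x3) AND x1
u6 = u1 XNOR u3 = (x1 XNOR x2) XNOR (x3 AND x2)
u7 = u6 AND x2 = ((x1 XNOR x2) XNOR (x3 AND x2)) AND x2
u8 = u7 AND u5 = (((x1 XNOR x2) XNOR (x3 AND x2)) AND x2) AND (((x3 AND x2) AND x3) AND x1)
u9 = u8 XNOR x3 = ((((x1 XNOR x2) XNOR (x3 AND x2)) AND x2) AND (((x3 AND x2) AND x3) AND x1)) XNOR x3
At x1=0, x2=0, x3=1: circuit gives 0, formula gives 0.
At x1=0, x2=0, x3=0: circuit gives 1, formula gives 1.
Agrees on all 8 inputs.

Yes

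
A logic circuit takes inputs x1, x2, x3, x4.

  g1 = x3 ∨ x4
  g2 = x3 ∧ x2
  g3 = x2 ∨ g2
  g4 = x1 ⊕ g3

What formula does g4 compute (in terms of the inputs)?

g2 = x3 ∧ x2
g3 = x2 ∨ g2 = x2 ∨ (x3 ∧ x2)
g4 = x1 ⊕ g3 = x1 ⊕ (x2 ∨ (x3 ∧ x2))

x1 ⊕ (x2 ∨ (x3 ∧ x2))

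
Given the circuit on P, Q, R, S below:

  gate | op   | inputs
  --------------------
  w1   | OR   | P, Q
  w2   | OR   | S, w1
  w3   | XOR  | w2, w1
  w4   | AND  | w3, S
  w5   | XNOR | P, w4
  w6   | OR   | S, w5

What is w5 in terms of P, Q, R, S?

P XNOR (((S OR (P OR Q)) XOR (P OR Q)) AND S)

w1 = P OR Q
w2 = S OR w1 = S OR (P OR Q)
w3 = w2 XOR w1 = (S OR (P OR Q)) XOR (P OR Q)
w4 = w3 AND S = ((S OR (P OR Q)) XOR (P OR Q)) AND S
w5 = P XNOR w4 = P XNOR (((S OR (P OR Q)) XOR (P OR Q)) AND S)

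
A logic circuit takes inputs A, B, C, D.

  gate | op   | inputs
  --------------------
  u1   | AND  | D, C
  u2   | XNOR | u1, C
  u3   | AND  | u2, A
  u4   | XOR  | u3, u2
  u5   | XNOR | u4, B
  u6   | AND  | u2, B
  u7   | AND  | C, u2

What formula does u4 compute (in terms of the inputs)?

(((D AND C) XNOR C) AND A) XOR ((D AND C) XNOR C)

u1 = D AND C
u2 = u1 XNOR C = (D AND C) XNOR C
u3 = u2 AND A = ((D AND C) XNOR C) AND A
u4 = u3 XOR u2 = (((D AND C) XNOR C) AND A) XOR ((D AND C) XNOR C)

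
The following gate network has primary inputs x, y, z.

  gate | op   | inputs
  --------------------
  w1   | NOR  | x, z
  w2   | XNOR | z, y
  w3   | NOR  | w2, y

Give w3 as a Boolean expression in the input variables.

w2 = z XNOR y
w3 = w2 NOR y = (z XNOR y) NOR y

(z XNOR y) NOR y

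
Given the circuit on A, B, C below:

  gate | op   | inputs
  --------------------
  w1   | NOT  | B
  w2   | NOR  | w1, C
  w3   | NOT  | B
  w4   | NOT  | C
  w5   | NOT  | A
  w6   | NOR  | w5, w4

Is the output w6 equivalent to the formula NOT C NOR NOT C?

No

w4 = NOT C
w5 = NOT A
w6 = w5 NOR w4 = NOT A NOR NOT C
At A=0, B=0, C=1: circuit gives 0, formula gives 1.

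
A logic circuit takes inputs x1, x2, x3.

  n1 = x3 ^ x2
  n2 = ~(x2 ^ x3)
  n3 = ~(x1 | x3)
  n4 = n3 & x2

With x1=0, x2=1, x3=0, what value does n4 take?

n3 = ~(0 | 0) = 1
n4 = 1 & 1 = 1

1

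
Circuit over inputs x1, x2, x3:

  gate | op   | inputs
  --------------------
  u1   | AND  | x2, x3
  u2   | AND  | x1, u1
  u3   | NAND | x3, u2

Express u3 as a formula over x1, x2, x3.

u1 = x2 AND x3
u2 = x1 AND u1 = x1 AND (x2 AND x3)
u3 = x3 NAND u2 = x3 NAND (x1 AND (x2 AND x3))

x3 NAND (x1 AND (x2 AND x3))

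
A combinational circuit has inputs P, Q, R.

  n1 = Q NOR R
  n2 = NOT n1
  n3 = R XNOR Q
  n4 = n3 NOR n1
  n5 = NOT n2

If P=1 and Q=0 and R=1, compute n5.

n1 = 0 NOR 1 = 0
n2 = NOT 0 = 1
n5 = NOT 1 = 0

0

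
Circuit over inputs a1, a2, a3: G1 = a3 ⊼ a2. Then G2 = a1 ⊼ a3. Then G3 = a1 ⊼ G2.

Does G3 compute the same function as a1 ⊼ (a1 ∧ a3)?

G2 = a1 ⊼ a3
G3 = a1 ⊼ G2 = a1 ⊼ (a1 ⊼ a3)
At a1=1, a2=0, a3=0: circuit gives 0, formula gives 1.

No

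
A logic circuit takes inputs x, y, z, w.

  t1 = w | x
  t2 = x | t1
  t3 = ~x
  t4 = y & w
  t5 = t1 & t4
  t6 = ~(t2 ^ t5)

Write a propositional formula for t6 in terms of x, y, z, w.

~((x | (w | x)) ^ ((w | x) & (y & w)))

t1 = w | x
t2 = x | t1 = x | (w | x)
t4 = y & w
t5 = t1 & t4 = (w | x) & (y & w)
t6 = ~(t2 ^ t5) = ~((x | (w | x)) ^ ((w | x) & (y & w)))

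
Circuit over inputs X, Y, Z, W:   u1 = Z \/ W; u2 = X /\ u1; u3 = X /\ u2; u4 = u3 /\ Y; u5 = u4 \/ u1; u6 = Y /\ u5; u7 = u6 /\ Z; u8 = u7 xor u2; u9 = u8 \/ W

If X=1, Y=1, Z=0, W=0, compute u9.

u1 = 0 \/ 0 = 0
u2 = 1 /\ 0 = 0
u3 = 1 /\ 0 = 0
u4 = 0 /\ 1 = 0
u5 = 0 \/ 0 = 0
u6 = 1 /\ 0 = 0
u7 = 0 /\ 0 = 0
u8 = 0 xor 0 = 0
u9 = 0 \/ 0 = 0

0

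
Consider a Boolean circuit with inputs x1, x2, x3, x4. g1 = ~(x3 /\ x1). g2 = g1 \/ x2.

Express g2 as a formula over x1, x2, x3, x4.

g1 = ~(x3 /\ x1)
g2 = g1 \/ x2 = (~(x3 /\ x1)) \/ x2

(~(x3 /\ x1)) \/ x2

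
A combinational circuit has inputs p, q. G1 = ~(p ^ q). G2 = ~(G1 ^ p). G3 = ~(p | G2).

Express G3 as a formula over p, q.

~(p | (~((~(p ^ q)) ^ p)))

G1 = ~(p ^ q)
G2 = ~(G1 ^ p) = ~((~(p ^ q)) ^ p)
G3 = ~(p | G2) = ~(p | (~((~(p ^ q)) ^ p)))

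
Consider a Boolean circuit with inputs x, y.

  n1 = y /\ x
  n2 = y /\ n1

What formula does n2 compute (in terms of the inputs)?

y /\ (y /\ x)

n1 = y /\ x
n2 = y /\ n1 = y /\ (y /\ x)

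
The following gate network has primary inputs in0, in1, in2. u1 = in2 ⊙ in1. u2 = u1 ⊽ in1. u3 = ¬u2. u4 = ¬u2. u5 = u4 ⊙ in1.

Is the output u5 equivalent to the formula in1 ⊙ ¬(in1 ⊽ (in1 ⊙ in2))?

Yes

u1 = in2 ⊙ in1
u2 = u1 ⊽ in1 = (in2 ⊙ in1) ⊽ in1
u4 = ¬u2 = ¬((in2 ⊙ in1) ⊽ in1)
u5 = u4 ⊙ in1 = ¬((in2 ⊙ in1) ⊽ in1) ⊙ in1
At in0=0, in1=0, in2=0: circuit gives 0, formula gives 0.
At in0=0, in1=0, in2=1: circuit gives 1, formula gives 1.
Agrees on all 8 inputs.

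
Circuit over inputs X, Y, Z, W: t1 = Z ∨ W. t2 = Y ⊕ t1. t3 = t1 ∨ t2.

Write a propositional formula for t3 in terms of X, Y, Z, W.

(Z ∨ W) ∨ (Y ⊕ (Z ∨ W))

t1 = Z ∨ W
t2 = Y ⊕ t1 = Y ⊕ (Z ∨ W)
t3 = t1 ∨ t2 = (Z ∨ W) ∨ (Y ⊕ (Z ∨ W))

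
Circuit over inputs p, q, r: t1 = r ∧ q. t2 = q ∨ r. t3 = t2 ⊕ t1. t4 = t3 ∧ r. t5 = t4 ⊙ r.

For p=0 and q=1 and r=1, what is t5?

t1 = 1 ∧ 1 = 1
t2 = 1 ∨ 1 = 1
t3 = 1 ⊕ 1 = 0
t4 = 0 ∧ 1 = 0
t5 = 0 ⊙ 1 = 0

0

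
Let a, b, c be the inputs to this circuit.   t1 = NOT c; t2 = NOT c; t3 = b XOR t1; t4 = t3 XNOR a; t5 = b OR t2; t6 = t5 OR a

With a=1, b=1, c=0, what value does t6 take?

t2 = NOT 0 = 1
t5 = 1 OR 1 = 1
t6 = 1 OR 1 = 1

1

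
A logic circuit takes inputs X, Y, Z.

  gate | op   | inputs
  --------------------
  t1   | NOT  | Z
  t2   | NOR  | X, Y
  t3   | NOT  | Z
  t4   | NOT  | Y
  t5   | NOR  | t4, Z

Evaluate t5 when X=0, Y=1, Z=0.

t4 = NOT 1 = 0
t5 = 0 NOR 0 = 1

1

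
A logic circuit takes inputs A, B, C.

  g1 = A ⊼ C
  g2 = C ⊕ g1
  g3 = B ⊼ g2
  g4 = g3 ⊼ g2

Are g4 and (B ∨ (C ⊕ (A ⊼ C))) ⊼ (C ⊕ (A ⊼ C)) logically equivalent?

No

g1 = A ⊼ C
g2 = C ⊕ g1 = C ⊕ (A ⊼ C)
g3 = B ⊼ g2 = B ⊼ (C ⊕ (A ⊼ C))
g4 = g3 ⊼ g2 = (B ⊼ (C ⊕ (A ⊼ C))) ⊼ (C ⊕ (A ⊼ C))
At A=0, B=1, C=0: circuit gives 1, formula gives 0.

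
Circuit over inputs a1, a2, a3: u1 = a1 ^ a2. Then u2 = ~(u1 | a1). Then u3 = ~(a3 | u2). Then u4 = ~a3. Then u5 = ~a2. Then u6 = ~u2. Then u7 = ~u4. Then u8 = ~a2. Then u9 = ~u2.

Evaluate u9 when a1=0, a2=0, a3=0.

u1 = 0 ^ 0 = 0
u2 = ~(0 | 0) = 1
u9 = ~1 = 0

0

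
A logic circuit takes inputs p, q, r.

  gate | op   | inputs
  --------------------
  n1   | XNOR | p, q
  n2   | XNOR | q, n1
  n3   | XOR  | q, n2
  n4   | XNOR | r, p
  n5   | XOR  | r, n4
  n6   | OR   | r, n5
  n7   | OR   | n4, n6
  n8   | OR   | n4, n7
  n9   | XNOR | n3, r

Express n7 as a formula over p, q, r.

(r XNOR p) OR (r OR (r XOR (r XNOR p)))

n4 = r XNOR p
n5 = r XOR n4 = r XOR (r XNOR p)
n6 = r OR n5 = r OR (r XOR (r XNOR p))
n7 = n4 OR n6 = (r XNOR p) OR (r OR (r XOR (r XNOR p)))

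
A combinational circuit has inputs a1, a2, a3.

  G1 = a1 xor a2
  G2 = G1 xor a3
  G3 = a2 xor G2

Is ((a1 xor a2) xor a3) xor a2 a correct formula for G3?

G1 = a1 xor a2
G2 = G1 xor a3 = (a1 xor a2) xor a3
G3 = a2 xor G2 = a2 xor ((a1 xor a2) xor a3)
At a1=0, a2=0, a3=0: circuit gives 0, formula gives 0.
At a1=0, a2=0, a3=1: circuit gives 1, formula gives 1.
Agrees on all 8 inputs.

Yes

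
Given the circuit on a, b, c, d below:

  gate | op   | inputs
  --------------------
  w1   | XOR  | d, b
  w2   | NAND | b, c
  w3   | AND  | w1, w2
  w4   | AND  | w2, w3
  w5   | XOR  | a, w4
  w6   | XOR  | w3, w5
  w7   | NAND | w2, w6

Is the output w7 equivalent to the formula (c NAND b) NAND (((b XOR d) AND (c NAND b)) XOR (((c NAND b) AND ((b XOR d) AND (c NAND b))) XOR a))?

w1 = d XOR b
w2 = b NAND c
w3 = w1 AND w2 = (d XOR b) AND (b NAND c)
w4 = w2 AND w3 = (b NAND c) AND ((d XOR b) AND (b NAND c))
w5 = a XOR w4 = a XOR ((b NAND c) AND ((d XOR b) AND (b NAND c)))
w6 = w3 XOR w5 = ((d XOR b) AND (b NAND c)) XOR (a XOR ((b NAND c) AND ((d XOR b) AND (b NAND c))))
w7 = w2 NAND w6 = (b NAND c) NAND (((d XOR b) AND (b NAND c)) XOR (a XOR ((b NAND c) AND ((d XOR b) AND (b NAND c)))))
At a=1, b=0, c=0, d=0: circuit gives 0, formula gives 0.
At a=0, b=0, c=0, d=0: circuit gives 1, formula gives 1.
Agrees on all 16 inputs.

Yes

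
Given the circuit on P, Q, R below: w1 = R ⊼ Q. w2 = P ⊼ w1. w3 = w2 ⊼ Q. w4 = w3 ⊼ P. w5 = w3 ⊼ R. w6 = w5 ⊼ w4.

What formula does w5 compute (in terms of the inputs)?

((P ⊼ (R ⊼ Q)) ⊼ Q) ⊼ R

w1 = R ⊼ Q
w2 = P ⊼ w1 = P ⊼ (R ⊼ Q)
w3 = w2 ⊼ Q = (P ⊼ (R ⊼ Q)) ⊼ Q
w5 = w3 ⊼ R = ((P ⊼ (R ⊼ Q)) ⊼ Q) ⊼ R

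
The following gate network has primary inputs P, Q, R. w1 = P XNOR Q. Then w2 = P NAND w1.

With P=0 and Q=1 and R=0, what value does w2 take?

1

w1 = 0 XNOR 1 = 0
w2 = 0 NAND 0 = 1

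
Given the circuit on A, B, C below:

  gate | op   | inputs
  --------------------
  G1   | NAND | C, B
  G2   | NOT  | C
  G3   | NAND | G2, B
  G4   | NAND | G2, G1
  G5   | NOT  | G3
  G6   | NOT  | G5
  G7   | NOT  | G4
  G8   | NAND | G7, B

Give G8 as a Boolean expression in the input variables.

G1 = C NAND B
G2 = NOT C
G4 = G2 NAND G1 = NOT C NAND (C NAND B)
G7 = NOT G4 = NOT (NOT C NAND (C NAND B))
G8 = G7 NAND B = NOT (NOT C NAND (C NAND B)) NAND B

NOT (NOT C NAND (C NAND B)) NAND B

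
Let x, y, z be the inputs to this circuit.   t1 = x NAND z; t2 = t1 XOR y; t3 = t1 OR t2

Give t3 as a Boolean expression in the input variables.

(x NAND z) OR ((x NAND z) XOR y)

t1 = x NAND z
t2 = t1 XOR y = (x NAND z) XOR y
t3 = t1 OR t2 = (x NAND z) OR ((x NAND z) XOR y)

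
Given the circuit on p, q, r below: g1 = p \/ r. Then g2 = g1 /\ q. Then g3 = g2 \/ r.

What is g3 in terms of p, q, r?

g1 = p \/ r
g2 = g1 /\ q = (p \/ r) /\ q
g3 = g2 \/ r = ((p \/ r) /\ q) \/ r

((p \/ r) /\ q) \/ r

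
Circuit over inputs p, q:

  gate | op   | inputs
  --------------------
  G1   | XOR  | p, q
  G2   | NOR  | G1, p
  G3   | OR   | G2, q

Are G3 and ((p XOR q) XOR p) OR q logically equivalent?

G1 = p XOR q
G2 = G1 NOR p = (p XOR q) NOR p
G3 = G2 OR q = ((p XOR q) NOR p) OR q
At p=0, q=0: circuit gives 1, formula gives 0.

No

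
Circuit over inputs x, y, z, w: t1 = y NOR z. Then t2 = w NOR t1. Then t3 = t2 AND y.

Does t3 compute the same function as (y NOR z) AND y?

t1 = y NOR z
t2 = w NOR t1 = w NOR (y NOR z)
t3 = t2 AND y = (w NOR (y NOR z)) AND y
At x=0, y=1, z=0, w=0: circuit gives 1, formula gives 0.

No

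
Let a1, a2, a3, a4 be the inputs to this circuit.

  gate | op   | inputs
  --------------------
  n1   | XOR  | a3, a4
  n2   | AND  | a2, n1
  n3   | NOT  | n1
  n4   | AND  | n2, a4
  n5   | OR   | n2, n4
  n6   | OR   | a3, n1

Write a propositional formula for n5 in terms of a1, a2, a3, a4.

n1 = a3 XOR a4
n2 = a2 AND n1 = a2 AND (a3 XOR a4)
n4 = n2 AND a4 = (a2 AND (a3 XOR a4)) AND a4
n5 = n2 OR n4 = (a2 AND (a3 XOR a4)) OR ((a2 AND (a3 XOR a4)) AND a4)

(a2 AND (a3 XOR a4)) OR ((a2 AND (a3 XOR a4)) AND a4)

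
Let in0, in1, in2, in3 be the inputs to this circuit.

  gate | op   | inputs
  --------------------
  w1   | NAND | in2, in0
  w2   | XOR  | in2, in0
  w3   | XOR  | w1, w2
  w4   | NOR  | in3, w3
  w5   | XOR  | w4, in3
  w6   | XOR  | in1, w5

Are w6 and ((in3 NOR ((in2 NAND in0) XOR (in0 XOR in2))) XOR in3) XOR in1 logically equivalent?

Yes

w1 = in2 NAND in0
w2 = in2 XOR in0
w3 = w1 XOR w2 = (in2 NAND in0) XOR (in2 XOR in0)
w4 = in3 NOR w3 = in3 NOR ((in2 NAND in0) XOR (in2 XOR in0))
w5 = w4 XOR in3 = (in3 NOR ((in2 NAND in0) XOR (in2 XOR in0))) XOR in3
w6 = in1 XOR w5 = in1 XOR ((in3 NOR ((in2 NAND in0) XOR (in2 XOR in0))) XOR in3)
At in0=0, in1=0, in2=0, in3=0: circuit gives 0, formula gives 0.
At in0=0, in1=0, in2=0, in3=1: circuit gives 1, formula gives 1.
Agrees on all 16 inputs.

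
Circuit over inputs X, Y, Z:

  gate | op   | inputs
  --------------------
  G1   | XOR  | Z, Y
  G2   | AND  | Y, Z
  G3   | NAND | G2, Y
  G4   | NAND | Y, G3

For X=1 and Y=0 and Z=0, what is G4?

G2 = 0 AND 0 = 0
G3 = 0 NAND 0 = 1
G4 = 0 NAND 1 = 1

1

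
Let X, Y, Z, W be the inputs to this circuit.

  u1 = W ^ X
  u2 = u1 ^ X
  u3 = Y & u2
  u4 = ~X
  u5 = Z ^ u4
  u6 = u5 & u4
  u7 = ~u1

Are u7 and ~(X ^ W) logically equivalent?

Yes

u1 = W ^ X
u7 = ~u1 = ~(W ^ X)
At X=0, Y=0, Z=0, W=1: circuit gives 0, formula gives 0.
At X=0, Y=0, Z=0, W=0: circuit gives 1, formula gives 1.
Agrees on all 16 inputs.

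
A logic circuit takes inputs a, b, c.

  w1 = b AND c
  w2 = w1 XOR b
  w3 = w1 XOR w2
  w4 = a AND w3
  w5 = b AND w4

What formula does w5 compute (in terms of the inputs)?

w1 = b AND c
w2 = w1 XOR b = (b AND c) XOR b
w3 = w1 XOR w2 = (b AND c) XOR ((b AND c) XOR b)
w4 = a AND w3 = a AND ((b AND c) XOR ((b AND c) XOR b))
w5 = b AND w4 = b AND (a AND ((b AND c) XOR ((b AND c) XOR b)))

b AND (a AND ((b AND c) XOR ((b AND c) XOR b)))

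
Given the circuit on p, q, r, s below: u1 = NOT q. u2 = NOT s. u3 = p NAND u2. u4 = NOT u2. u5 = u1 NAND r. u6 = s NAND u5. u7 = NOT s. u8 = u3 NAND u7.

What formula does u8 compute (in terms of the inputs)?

u2 = NOT s
u3 = p NAND u2 = p NAND NOT s
u7 = NOT s
u8 = u3 NAND u7 = (p NAND NOT s) NAND NOT s

(p NAND NOT s) NAND NOT s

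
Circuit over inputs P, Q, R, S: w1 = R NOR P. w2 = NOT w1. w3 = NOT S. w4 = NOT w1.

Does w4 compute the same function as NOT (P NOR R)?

w1 = R NOR P
w4 = NOT w1 = NOT (R NOR P)
At P=0, Q=0, R=0, S=0: circuit gives 0, formula gives 0.
At P=0, Q=0, R=1, S=0: circuit gives 1, formula gives 1.
Agrees on all 16 inputs.

Yes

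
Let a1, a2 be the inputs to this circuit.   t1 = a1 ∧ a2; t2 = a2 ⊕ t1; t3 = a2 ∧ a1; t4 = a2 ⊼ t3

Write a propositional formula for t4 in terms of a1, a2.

t3 = a2 ∧ a1
t4 = a2 ⊼ t3 = a2 ⊼ (a2 ∧ a1)

a2 ⊼ (a2 ∧ a1)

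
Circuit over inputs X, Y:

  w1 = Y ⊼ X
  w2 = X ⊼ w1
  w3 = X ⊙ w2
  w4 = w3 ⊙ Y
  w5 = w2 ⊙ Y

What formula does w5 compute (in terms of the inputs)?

w1 = Y ⊼ X
w2 = X ⊼ w1 = X ⊼ (Y ⊼ X)
w5 = w2 ⊙ Y = (X ⊼ (Y ⊼ X)) ⊙ Y

(X ⊼ (Y ⊼ X)) ⊙ Y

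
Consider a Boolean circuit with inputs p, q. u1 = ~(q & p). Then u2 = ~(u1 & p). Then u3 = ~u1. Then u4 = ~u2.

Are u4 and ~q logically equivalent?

u1 = ~(q & p)
u2 = ~(u1 & p) = ~((~(q & p)) & p)
u4 = ~u2 = ~(~((~(q & p)) & p))
At p=0, q=0: circuit gives 0, formula gives 1.

No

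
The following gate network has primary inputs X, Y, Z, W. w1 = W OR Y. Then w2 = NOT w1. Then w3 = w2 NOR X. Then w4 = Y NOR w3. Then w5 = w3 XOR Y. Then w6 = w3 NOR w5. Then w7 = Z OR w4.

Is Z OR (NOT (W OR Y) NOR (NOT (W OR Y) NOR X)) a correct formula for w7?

w1 = W OR Y
w2 = NOT w1 = NOT (W OR Y)
w3 = w2 NOR X = NOT (W OR Y) NOR X
w4 = Y NOR w3 = Y NOR (NOT (W OR Y) NOR X)
w7 = Z OR w4 = Z OR (Y NOR (NOT (W OR Y) NOR X))
At X=0, Y=0, Z=0, W=0: circuit gives 1, formula gives 0.

No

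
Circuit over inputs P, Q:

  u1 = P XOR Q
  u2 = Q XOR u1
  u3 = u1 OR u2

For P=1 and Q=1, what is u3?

1

u1 = 1 XOR 1 = 0
u2 = 1 XOR 0 = 1
u3 = 0 OR 1 = 1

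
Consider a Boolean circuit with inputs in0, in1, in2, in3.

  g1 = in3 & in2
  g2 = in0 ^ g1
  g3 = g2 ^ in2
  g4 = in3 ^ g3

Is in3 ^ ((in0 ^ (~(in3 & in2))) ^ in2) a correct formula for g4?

No

g1 = in3 & in2
g2 = in0 ^ g1 = in0 ^ (in3 & in2)
g3 = g2 ^ in2 = (in0 ^ (in3 & in2)) ^ in2
g4 = in3 ^ g3 = in3 ^ ((in0 ^ (in3 & in2)) ^ in2)
At in0=0, in1=0, in2=0, in3=0: circuit gives 0, formula gives 1.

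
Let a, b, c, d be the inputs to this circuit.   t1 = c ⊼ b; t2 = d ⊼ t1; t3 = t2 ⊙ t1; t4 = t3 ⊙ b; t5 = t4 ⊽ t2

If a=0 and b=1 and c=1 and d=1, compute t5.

0

t1 = 1 ⊼ 1 = 0
t2 = 1 ⊼ 0 = 1
t3 = 1 ⊙ 0 = 0
t4 = 0 ⊙ 1 = 0
t5 = 0 ⊽ 1 = 0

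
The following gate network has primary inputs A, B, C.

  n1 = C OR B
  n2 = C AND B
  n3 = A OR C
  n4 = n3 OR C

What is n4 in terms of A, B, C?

n3 = A OR C
n4 = n3 OR C = (A OR C) OR C

(A OR C) OR C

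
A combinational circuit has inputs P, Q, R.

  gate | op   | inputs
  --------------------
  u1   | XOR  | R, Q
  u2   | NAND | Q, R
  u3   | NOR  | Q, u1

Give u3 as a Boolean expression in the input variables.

Q NOR (R XOR Q)

u1 = R XOR Q
u3 = Q NOR u1 = Q NOR (R XOR Q)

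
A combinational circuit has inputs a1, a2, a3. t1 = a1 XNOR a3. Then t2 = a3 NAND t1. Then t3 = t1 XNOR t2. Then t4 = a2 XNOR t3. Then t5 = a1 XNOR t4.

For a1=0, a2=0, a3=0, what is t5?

1

t1 = 0 XNOR 0 = 1
t2 = 0 NAND 1 = 1
t3 = 1 XNOR 1 = 1
t4 = 0 XNOR 1 = 0
t5 = 0 XNOR 0 = 1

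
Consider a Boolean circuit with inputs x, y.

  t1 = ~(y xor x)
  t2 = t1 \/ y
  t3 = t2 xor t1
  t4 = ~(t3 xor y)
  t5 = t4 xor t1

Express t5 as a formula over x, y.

(~((((~(y xor x)) \/ y) xor (~(y xor x))) xor y)) xor (~(y xor x))

t1 = ~(y xor x)
t2 = t1 \/ y = (~(y xor x)) \/ y
t3 = t2 xor t1 = ((~(y xor x)) \/ y) xor (~(y xor x))
t4 = ~(t3 xor y) = ~((((~(y xor x)) \/ y) xor (~(y xor x))) xor y)
t5 = t4 xor t1 = (~((((~(y xor x)) \/ y) xor (~(y xor x))) xor y)) xor (~(y xor x))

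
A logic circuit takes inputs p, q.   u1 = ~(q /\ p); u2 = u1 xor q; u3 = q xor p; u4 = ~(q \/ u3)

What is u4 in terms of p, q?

u3 = q xor p
u4 = ~(q \/ u3) = ~(q \/ (q xor p))

~(q \/ (q xor p))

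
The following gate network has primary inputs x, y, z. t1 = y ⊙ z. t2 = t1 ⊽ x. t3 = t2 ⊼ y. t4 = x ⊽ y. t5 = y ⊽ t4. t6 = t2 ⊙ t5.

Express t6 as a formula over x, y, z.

t1 = y ⊙ z
t2 = t1 ⊽ x = (y ⊙ z) ⊽ x
t4 = x ⊽ y
t5 = y ⊽ t4 = y ⊽ (x ⊽ y)
t6 = t2 ⊙ t5 = ((y ⊙ z) ⊽ x) ⊙ (y ⊽ (x ⊽ y))

((y ⊙ z) ⊽ x) ⊙ (y ⊽ (x ⊽ y))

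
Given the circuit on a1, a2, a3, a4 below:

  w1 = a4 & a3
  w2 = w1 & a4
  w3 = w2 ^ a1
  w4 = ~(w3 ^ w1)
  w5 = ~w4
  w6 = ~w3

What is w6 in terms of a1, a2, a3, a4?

~(((a4 & a3) & a4) ^ a1)

w1 = a4 & a3
w2 = w1 & a4 = (a4 & a3) & a4
w3 = w2 ^ a1 = ((a4 & a3) & a4) ^ a1
w6 = ~w3 = ~(((a4 & a3) & a4) ^ a1)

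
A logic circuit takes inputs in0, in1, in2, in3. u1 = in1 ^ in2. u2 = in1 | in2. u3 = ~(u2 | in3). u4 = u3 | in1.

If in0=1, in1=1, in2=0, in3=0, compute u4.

u2 = 1 | 0 = 1
u3 = ~(1 | 0) = 0
u4 = 0 | 1 = 1

1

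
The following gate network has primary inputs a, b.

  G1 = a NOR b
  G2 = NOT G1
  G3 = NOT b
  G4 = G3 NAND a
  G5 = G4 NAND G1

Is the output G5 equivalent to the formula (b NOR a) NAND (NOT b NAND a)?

Yes

G1 = a NOR b
G3 = NOT b
G4 = G3 NAND a = NOT b NAND a
G5 = G4 NAND G1 = (NOT b NAND a) NAND (a NOR b)
At a=0, b=0: circuit gives 0, formula gives 0.
At a=0, b=1: circuit gives 1, formula gives 1.
Agrees on all 4 inputs.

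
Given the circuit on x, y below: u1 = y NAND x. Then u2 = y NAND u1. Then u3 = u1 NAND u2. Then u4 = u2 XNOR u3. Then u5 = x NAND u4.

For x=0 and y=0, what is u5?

u1 = 0 NAND 0 = 1
u2 = 0 NAND 1 = 1
u3 = 1 NAND 1 = 0
u4 = 1 XNOR 0 = 0
u5 = 0 NAND 0 = 1

1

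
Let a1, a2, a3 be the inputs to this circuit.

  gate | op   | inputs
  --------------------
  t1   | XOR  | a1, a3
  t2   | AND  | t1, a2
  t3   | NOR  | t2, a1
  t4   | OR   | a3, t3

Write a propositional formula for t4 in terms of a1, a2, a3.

a3 OR (((a1 XOR a3) AND a2) NOR a1)

t1 = a1 XOR a3
t2 = t1 AND a2 = (a1 XOR a3) AND a2
t3 = t2 NOR a1 = ((a1 XOR a3) AND a2) NOR a1
t4 = a3 OR t3 = a3 OR (((a1 XOR a3) AND a2) NOR a1)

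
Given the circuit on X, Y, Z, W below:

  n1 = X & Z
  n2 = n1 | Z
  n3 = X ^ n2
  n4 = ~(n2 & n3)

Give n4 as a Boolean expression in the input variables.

n1 = X & Z
n2 = n1 | Z = (X & Z) | Z
n3 = X ^ n2 = X ^ ((X & Z) | Z)
n4 = ~(n2 & n3) = ~(((X & Z) | Z) & (X ^ ((X & Z) | Z)))

~(((X & Z) | Z) & (X ^ ((X & Z) | Z)))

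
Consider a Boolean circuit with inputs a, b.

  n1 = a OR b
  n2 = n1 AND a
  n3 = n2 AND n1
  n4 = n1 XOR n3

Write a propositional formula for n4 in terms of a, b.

(a OR b) XOR (((a OR b) AND a) AND (a OR b))

n1 = a OR b
n2 = n1 AND a = (a OR b) AND a
n3 = n2 AND n1 = ((a OR b) AND a) AND (a OR b)
n4 = n1 XOR n3 = (a OR b) XOR (((a OR b) AND a) AND (a OR b))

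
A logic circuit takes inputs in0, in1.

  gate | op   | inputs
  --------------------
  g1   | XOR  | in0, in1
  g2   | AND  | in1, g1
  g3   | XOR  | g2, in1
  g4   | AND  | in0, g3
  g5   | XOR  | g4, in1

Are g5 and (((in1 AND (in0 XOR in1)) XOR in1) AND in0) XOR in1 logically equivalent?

g1 = in0 XOR in1
g2 = in1 AND g1 = in1 AND (in0 XOR in1)
g3 = g2 XOR in1 = (in1 AND (in0 XOR in1)) XOR in1
g4 = in0 AND g3 = in0 AND ((in1 AND (in0 XOR in1)) XOR in1)
g5 = g4 XOR in1 = (in0 AND ((in1 AND (in0 XOR in1)) XOR in1)) XOR in1
At in0=0, in1=0: circuit gives 0, formula gives 0.
At in0=0, in1=1: circuit gives 1, formula gives 1.
Agrees on all 4 inputs.

Yes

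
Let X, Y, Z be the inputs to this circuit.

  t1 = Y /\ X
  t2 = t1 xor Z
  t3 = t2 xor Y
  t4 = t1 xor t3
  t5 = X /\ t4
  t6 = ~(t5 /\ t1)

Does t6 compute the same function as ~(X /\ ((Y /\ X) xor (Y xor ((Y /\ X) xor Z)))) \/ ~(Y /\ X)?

t1 = Y /\ X
t2 = t1 xor Z = (Y /\ X) xor Z
t3 = t2 xor Y = ((Y /\ X) xor Z) xor Y
t4 = t1 xor t3 = (Y /\ X) xor (((Y /\ X) xor Z) xor Y)
t5 = X /\ t4 = X /\ ((Y /\ X) xor (((Y /\ X) xor Z) xor Y))
t6 = ~(t5 /\ t1) = ~((X /\ ((Y /\ X) xor (((Y /\ X) xor Z) xor Y))) /\ (Y /\ X))
At X=1, Y=1, Z=0: circuit gives 0, formula gives 0.
At X=0, Y=0, Z=0: circuit gives 1, formula gives 1.
Agrees on all 8 inputs.

Yes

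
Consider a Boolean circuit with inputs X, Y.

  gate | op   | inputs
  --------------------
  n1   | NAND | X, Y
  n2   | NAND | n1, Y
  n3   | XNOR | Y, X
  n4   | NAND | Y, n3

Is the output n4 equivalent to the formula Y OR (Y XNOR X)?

No

n3 = Y XNOR X
n4 = Y NAND n3 = Y NAND (Y XNOR X)
At X=1, Y=0: circuit gives 1, formula gives 0.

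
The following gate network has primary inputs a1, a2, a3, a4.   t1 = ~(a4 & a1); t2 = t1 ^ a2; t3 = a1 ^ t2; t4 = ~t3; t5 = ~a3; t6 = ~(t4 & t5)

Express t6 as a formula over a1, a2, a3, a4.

~(~(a1 ^ ((~(a4 & a1)) ^ a2)) & ~a3)

t1 = ~(a4 & a1)
t2 = t1 ^ a2 = (~(a4 & a1)) ^ a2
t3 = a1 ^ t2 = a1 ^ ((~(a4 & a1)) ^ a2)
t4 = ~t3 = ~(a1 ^ ((~(a4 & a1)) ^ a2))
t5 = ~a3
t6 = ~(t4 & t5) = ~(~(a1 ^ ((~(a4 & a1)) ^ a2)) & ~a3)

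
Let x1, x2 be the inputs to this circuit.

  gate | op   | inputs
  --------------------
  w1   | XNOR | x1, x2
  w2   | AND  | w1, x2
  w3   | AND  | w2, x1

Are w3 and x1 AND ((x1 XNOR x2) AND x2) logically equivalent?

Yes

w1 = x1 XNOR x2
w2 = w1 AND x2 = (x1 XNOR x2) AND x2
w3 = w2 AND x1 = ((x1 XNOR x2) AND x2) AND x1
At x1=0, x2=0: circuit gives 0, formula gives 0.
At x1=1, x2=1: circuit gives 1, formula gives 1.
Agrees on all 4 inputs.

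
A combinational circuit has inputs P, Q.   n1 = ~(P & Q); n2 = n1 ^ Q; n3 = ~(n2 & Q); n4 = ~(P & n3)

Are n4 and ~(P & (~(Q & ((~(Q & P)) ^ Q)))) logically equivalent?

n1 = ~(P & Q)
n2 = n1 ^ Q = (~(P & Q)) ^ Q
n3 = ~(n2 & Q) = ~(((~(P & Q)) ^ Q) & Q)
n4 = ~(P & n3) = ~(P & (~(((~(P & Q)) ^ Q) & Q)))
At P=1, Q=0: circuit gives 0, formula gives 0.
At P=0, Q=0: circuit gives 1, formula gives 1.
Agrees on all 4 inputs.

Yes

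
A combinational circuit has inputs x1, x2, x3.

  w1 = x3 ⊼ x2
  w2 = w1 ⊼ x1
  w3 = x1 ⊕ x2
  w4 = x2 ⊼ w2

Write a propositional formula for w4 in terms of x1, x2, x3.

w1 = x3 ⊼ x2
w2 = w1 ⊼ x1 = (x3 ⊼ x2) ⊼ x1
w4 = x2 ⊼ w2 = x2 ⊼ ((x3 ⊼ x2) ⊼ x1)

x2 ⊼ ((x3 ⊼ x2) ⊼ x1)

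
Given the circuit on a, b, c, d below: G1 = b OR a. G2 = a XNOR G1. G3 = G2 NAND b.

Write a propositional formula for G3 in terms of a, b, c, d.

(a XNOR (b OR a)) NAND b

G1 = b OR a
G2 = a XNOR G1 = a XNOR (b OR a)
G3 = G2 NAND b = (a XNOR (b OR a)) NAND b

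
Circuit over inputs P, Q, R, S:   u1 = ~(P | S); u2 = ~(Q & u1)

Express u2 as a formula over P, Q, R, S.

u1 = ~(P | S)
u2 = ~(Q & u1) = ~(Q & (~(P | S)))

~(Q & (~(P | S)))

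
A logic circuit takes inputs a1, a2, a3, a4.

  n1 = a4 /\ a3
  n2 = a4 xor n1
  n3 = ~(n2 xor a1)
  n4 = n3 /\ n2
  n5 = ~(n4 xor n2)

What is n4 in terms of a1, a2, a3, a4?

(~((a4 xor (a4 /\ a3)) xor a1)) /\ (a4 xor (a4 /\ a3))

n1 = a4 /\ a3
n2 = a4 xor n1 = a4 xor (a4 /\ a3)
n3 = ~(n2 xor a1) = ~((a4 xor (a4 /\ a3)) xor a1)
n4 = n3 /\ n2 = (~((a4 xor (a4 /\ a3)) xor a1)) /\ (a4 xor (a4 /\ a3))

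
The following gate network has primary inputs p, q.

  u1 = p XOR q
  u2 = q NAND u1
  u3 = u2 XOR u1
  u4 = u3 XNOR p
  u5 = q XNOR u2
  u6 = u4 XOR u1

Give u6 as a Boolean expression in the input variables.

(((q NAND (p XOR q)) XOR (p XOR q)) XNOR p) XOR (p XOR q)

u1 = p XOR q
u2 = q NAND u1 = q NAND (p XOR q)
u3 = u2 XOR u1 = (q NAND (p XOR q)) XOR (p XOR q)
u4 = u3 XNOR p = ((q NAND (p XOR q)) XOR (p XOR q)) XNOR p
u6 = u4 XOR u1 = (((q NAND (p XOR q)) XOR (p XOR q)) XNOR p) XOR (p XOR q)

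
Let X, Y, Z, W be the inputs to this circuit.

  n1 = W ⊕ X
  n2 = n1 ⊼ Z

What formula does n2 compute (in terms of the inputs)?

n1 = W ⊕ X
n2 = n1 ⊼ Z = (W ⊕ X) ⊼ Z

(W ⊕ X) ⊼ Z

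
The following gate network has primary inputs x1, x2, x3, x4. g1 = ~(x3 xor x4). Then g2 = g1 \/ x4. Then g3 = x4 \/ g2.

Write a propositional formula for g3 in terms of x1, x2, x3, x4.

x4 \/ ((~(x3 xor x4)) \/ x4)

g1 = ~(x3 xor x4)
g2 = g1 \/ x4 = (~(x3 xor x4)) \/ x4
g3 = x4 \/ g2 = x4 \/ ((~(x3 xor x4)) \/ x4)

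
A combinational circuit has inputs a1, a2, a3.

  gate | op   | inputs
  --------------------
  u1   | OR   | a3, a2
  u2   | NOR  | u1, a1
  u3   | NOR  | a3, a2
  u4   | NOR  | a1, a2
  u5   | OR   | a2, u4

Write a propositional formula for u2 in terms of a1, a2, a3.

u1 = a3 OR a2
u2 = u1 NOR a1 = (a3 OR a2) NOR a1

(a3 OR a2) NOR a1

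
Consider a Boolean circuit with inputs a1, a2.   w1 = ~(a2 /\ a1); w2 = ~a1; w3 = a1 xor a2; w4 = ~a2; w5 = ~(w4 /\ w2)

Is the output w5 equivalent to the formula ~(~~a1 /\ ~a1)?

No

w2 = ~a1
w4 = ~a2
w5 = ~(w4 /\ w2) = ~(~a2 /\ ~a1)
At a1=0, a2=0: circuit gives 0, formula gives 1.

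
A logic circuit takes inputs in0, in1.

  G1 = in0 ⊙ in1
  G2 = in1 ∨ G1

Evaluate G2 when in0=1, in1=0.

G1 = 1 ⊙ 0 = 0
G2 = 0 ∨ 0 = 0

0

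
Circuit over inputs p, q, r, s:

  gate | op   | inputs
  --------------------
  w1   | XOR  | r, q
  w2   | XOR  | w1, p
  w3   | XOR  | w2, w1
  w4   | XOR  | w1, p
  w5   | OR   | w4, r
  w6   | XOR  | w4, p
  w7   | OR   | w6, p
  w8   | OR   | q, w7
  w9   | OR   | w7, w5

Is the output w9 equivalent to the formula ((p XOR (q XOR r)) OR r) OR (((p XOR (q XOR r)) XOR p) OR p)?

w1 = r XOR q
w4 = w1 XOR p = (r XOR q) XOR p
w5 = w4 OR r = ((r XOR q) XOR p) OR r
w6 = w4 XOR p = ((r XOR q) XOR p) XOR p
w7 = w6 OR p = (((r XOR q) XOR p) XOR p) OR p
w9 = w7 OR w5 = ((((r XOR q) XOR p) XOR p) OR p) OR (((r XOR q) XOR p) OR r)
At p=0, q=0, r=0, s=0: circuit gives 0, formula gives 0.
At p=0, q=0, r=1, s=0: circuit gives 1, formula gives 1.
Agrees on all 16 inputs.

Yes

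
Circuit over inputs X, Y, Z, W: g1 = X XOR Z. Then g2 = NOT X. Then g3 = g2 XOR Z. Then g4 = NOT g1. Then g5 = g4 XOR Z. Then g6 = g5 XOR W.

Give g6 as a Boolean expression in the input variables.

g1 = X XOR Z
g4 = NOT g1 = NOT (X XOR Z)
g5 = g4 XOR Z = NOT (X XOR Z) XOR Z
g6 = g5 XOR W = (NOT (X XOR Z) XOR Z) XOR W

(NOT (X XOR Z) XOR Z) XOR W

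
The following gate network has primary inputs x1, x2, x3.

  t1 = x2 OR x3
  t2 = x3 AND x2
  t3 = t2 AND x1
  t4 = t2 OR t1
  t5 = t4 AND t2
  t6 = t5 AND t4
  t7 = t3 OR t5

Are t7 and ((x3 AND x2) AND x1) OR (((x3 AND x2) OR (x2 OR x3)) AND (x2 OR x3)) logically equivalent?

No

t1 = x2 OR x3
t2 = x3 AND x2
t3 = t2 AND x1 = (x3 AND x2) AND x1
t4 = t2 OR t1 = (x3 AND x2) OR (x2 OR x3)
t5 = t4 AND t2 = ((x3 AND x2) OR (x2 OR x3)) AND (x3 AND x2)
t7 = t3 OR t5 = ((x3 AND x2) AND x1) OR (((x3 AND x2) OR (x2 OR x3)) AND (x3 AND x2))
At x1=0, x2=0, x3=1: circuit gives 0, formula gives 1.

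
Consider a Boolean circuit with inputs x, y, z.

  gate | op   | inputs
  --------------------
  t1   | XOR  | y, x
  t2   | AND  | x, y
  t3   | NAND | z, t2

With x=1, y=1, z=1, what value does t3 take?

0

t2 = 1 AND 1 = 1
t3 = 1 NAND 1 = 0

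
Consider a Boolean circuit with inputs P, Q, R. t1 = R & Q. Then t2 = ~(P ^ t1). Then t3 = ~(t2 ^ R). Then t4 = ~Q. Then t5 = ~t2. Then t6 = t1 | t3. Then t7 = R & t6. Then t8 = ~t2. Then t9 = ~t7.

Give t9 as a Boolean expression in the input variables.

t1 = R & Q
t2 = ~(P ^ t1) = ~(P ^ (R & Q))
t3 = ~(t2 ^ R) = ~((~(P ^ (R & Q))) ^ R)
t6 = t1 | t3 = (R & Q) | (~((~(P ^ (R & Q))) ^ R))
t7 = R & t6 = R & ((R & Q) | (~((~(P ^ (R & Q))) ^ R)))
t9 = ~t7 = ~(R & ((R & Q) | (~((~(P ^ (R & Q))) ^ R))))

~(R & ((R & Q) | (~((~(P ^ (R & Q))) ^ R))))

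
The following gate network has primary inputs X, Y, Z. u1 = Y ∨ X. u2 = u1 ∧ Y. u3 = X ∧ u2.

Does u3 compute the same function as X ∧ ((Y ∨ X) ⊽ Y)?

u1 = Y ∨ X
u2 = u1 ∧ Y = (Y ∨ X) ∧ Y
u3 = X ∧ u2 = X ∧ ((Y ∨ X) ∧ Y)
At X=1, Y=1, Z=0: circuit gives 1, formula gives 0.

No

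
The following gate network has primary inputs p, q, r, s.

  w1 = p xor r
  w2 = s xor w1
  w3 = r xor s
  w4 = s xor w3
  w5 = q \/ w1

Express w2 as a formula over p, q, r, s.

w1 = p xor r
w2 = s xor w1 = s xor (p xor r)

s xor (p xor r)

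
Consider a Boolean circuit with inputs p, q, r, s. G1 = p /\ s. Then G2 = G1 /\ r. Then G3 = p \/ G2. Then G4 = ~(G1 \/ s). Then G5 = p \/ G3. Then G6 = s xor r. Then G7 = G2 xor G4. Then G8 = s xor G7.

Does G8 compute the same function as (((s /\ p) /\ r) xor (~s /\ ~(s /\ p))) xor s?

Yes

G1 = p /\ s
G2 = G1 /\ r = (p /\ s) /\ r
G4 = ~(G1 \/ s) = ~((p /\ s) \/ s)
G7 = G2 xor G4 = ((p /\ s) /\ r) xor (~((p /\ s) \/ s))
G8 = s xor G7 = s xor (((p /\ s) /\ r) xor (~((p /\ s) \/ s)))
At p=1, q=0, r=1, s=1: circuit gives 0, formula gives 0.
At p=0, q=0, r=0, s=0: circuit gives 1, formula gives 1.
Agrees on all 16 inputs.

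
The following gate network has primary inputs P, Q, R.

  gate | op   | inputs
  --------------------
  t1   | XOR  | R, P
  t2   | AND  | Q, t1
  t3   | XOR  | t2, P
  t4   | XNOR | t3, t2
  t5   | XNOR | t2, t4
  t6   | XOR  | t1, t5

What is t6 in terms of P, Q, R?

t1 = R XOR P
t2 = Q AND t1 = Q AND (R XOR P)
t3 = t2 XOR P = (Q AND (R XOR P)) XOR P
t4 = t3 XNOR t2 = ((Q AND (R XOR P)) XOR P) XNOR (Q AND (R XOR P))
t5 = t2 XNOR t4 = (Q AND (R XOR P)) XNOR (((Q AND (R XOR P)) XOR P) XNOR (Q AND (R XOR P)))
t6 = t1 XOR t5 = (R XOR P) XOR ((Q AND (R XOR P)) XNOR (((Q AND (R XOR P)) XOR P) XNOR (Q AND (R XOR P))))

(R XOR P) XOR ((Q AND (R XOR P)) XNOR (((Q AND (R XOR P)) XOR P) XNOR (Q AND (R XOR P))))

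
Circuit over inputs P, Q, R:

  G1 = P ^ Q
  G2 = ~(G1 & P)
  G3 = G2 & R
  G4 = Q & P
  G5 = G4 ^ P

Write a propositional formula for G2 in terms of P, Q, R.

G1 = P ^ Q
G2 = ~(G1 & P) = ~((P ^ Q) & P)

~((P ^ Q) & P)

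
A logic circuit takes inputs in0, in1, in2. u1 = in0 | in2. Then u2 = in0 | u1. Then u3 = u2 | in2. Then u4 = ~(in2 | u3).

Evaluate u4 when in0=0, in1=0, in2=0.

u1 = 0 | 0 = 0
u2 = 0 | 0 = 0
u3 = 0 | 0 = 0
u4 = ~(0 | 0) = 1

1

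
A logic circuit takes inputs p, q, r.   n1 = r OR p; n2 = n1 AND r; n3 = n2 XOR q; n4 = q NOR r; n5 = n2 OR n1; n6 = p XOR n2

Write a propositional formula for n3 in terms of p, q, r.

((r OR p) AND r) XOR q

n1 = r OR p
n2 = n1 AND r = (r OR p) AND r
n3 = n2 XOR q = ((r OR p) AND r) XOR q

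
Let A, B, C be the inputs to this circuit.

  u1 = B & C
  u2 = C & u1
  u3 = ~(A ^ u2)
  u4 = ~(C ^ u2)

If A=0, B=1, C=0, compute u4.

1

u1 = 1 & 0 = 0
u2 = 0 & 0 = 0
u4 = ~(0 ^ 0) = 1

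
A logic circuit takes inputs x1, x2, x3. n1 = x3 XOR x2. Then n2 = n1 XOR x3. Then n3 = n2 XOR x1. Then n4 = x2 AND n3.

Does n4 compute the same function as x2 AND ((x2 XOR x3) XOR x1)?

n1 = x3 XOR x2
n2 = n1 XOR x3 = (x3 XOR x2) XOR x3
n3 = n2 XOR x1 = ((x3 XOR x2) XOR x3) XOR x1
n4 = x2 AND n3 = x2 AND (((x3 XOR x2) XOR x3) XOR x1)
At x1=0, x2=1, x3=1: circuit gives 1, formula gives 0.

No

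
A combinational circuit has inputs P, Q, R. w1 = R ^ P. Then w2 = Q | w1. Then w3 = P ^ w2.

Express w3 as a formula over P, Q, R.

P ^ (Q | (R ^ P))

w1 = R ^ P
w2 = Q | w1 = Q | (R ^ P)
w3 = P ^ w2 = P ^ (Q | (R ^ P))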